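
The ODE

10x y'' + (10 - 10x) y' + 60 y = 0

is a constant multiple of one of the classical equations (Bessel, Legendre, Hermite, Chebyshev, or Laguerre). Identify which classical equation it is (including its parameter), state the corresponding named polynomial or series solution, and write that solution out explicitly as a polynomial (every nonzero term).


All three coefficients share the factor 10; dividing through by 10 gives  x y'' + (1 - x) y' + 6 y = 0.
This matches the Laguerre equation x y'' + (1 - x) y' + n y = 0 with n = 6; the polynomial solution is L_6(x).
With y = sum_k a_k x^k, matching x^k gives (k+1)k a_{k+1} + (k+1) a_{k+1} - k a_k + n a_k = 0, i.e. (k+1)^2 a_{k+1} = (k - n) a_k = (k - 6) a_k. The right side vanishes at k = 6, so the series terminates at degree 6.
Standard normalization L_n(0) = 1 gives a_0 = 1. Work upward with a_{k+1} = (k - 6) a_k / (k+1)^2:
  a_1 = (0 - 6)(1) / 1^2 = -6/1 = -6
  a_2 = (1 - 6)(-6) / 2^2 = 30/4 = 15/2
  a_3 = (2 - 6)(15/2) / 3^2 = -30/9 = -10/3
  a_4 = (3 - 6)(-10/3) / 4^2 = 10/16 = 5/8
  a_5 = (4 - 6)(5/8) / 5^2 = (-5/4)/25 = -1/20
  a_6 = (5 - 6)(-1/20) / 6^2 = (1/20)/36 = 1/720
Hence L_6(x) = x^6/720 - x^5/20 + 5 x^4/8 - 10 x^3/3 + 15 x^2/2 - 6 x + 1.

L_6(x); series = x^6/720 - x^5/20 + 5 x^4/8 - 10 x^3/3 + 15 x^2/2 - 6 x + 1


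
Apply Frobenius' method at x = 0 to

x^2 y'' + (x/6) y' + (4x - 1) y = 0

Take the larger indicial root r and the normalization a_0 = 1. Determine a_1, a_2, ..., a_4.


Write in Frobenius form y'' + (p(x)/x) y' + (q(x)/x^2) y = 0:
  p(x) = 1/6,  q(x) = 4x - 1.
Indicial equation: r(r-1) + (1/6) r + (-1) = 0 -> roots r_1 = 3/2, r_2 = -2/3.
Take r = r_1 = 3/2. Let y(x) = x^r sum_{n>=0} a_n x^n with a_0 = 1.
Substitute y = x^r sum a_n x^n and match x^{r+n}. The recurrence is
  D(n) a_n + 4 a_{n-1} = 0,  where D(n) = (r+n)(r+n-1) + (1/6)(r+n) + (-1).
  a_n = -4 / D(n) * a_{n-1}.
Since the indicial polynomial factors as (r - r_1)(r - r_2), D(n) = (r_1 + n - r_1)(r_1 + n - r_2) = n(n + 13/6).
Evaluating step by step (a_0 = 1):
  n = 1: D(1) = 1(1 + 13/6) = 19/6; numerator = -4(1) = -4; a_1 = (-4)/(19/6) = -24/19
  n = 2: D(2) = 2(2 + 13/6) = 25/3; numerator = -4(-24/19) = 96/19; a_2 = (96/19)/(25/3) = 288/475
  n = 3: D(3) = 3(3 + 13/6) = 31/2; numerator = -4(288/475) = -1152/475; a_3 = (-1152/475)/(31/2) = -2304/14725
  n = 4: D(4) = 4(4 + 13/6) = 74/3; numerator = -4(-2304/14725) = 9216/14725; a_4 = (9216/14725)/(74/3) = 13824/544825

r = 3/2; a_0 = 1; a_1 = -24/19; a_2 = 288/475; a_3 = -2304/14725; a_4 = 13824/544825


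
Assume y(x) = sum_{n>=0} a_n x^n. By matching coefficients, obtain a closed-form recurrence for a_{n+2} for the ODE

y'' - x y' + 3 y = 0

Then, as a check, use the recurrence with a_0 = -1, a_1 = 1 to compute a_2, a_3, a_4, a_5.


Substitute y = sum_n a_n x^n.
y''(x) has coefficient (n+2)(n+1) a_{n+2} at x^n;
-x y'(x) has coefficient -n a_n at x^n (shift);
3 y(x) has coefficient 3 a_n at x^n.
Matching x^n: (n+2)(n+1) a_{n+2} + (-n + 3) a_n = 0.
Thus a_{n+2} = (n - 3) / ((n+1)(n+2)) * a_n.

Check with a_0 = -1, a_1 = 1 (apply the recurrence for n = 0, 1, 2, 3): a_0 = -1, a_1 = 1, a_2 = 3/2, a_3 = -1/3, a_4 = -1/8, a_5 = 0.

a_(n+2) = (n - 3) / ((n+1)(n+2)) * a_n; check: a_0 = -1, a_1 = 1, a_2 = 3/2, a_3 = -1/3, a_4 = -1/8, a_5 = 0


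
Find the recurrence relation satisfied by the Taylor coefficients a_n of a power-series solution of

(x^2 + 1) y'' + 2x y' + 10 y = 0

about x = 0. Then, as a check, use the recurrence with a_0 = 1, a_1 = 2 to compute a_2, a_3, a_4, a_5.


Substitute y = sum_n a_n x^n.
(1 + 1 x^2) y'' contributes (n+2)(n+1) a_{n+2} + n(n-1) a_n at x^n.
2 x y'(x) contributes 2 n a_n at x^n.
10 y(x) contributes 10 a_n at x^n.
Matching x^n: (n+2)(n+1) a_{n+2} + (n(n-1) + 2 n + 10) a_n = 0.
Thus a_{n+2} = (-n(n-1) - 2 n - 10) / ((n+1)(n+2)) * a_n.

Check with a_0 = 1, a_1 = 2 (apply the recurrence for n = 0, 1, 2, 3): a_0 = 1, a_1 = 2, a_2 = -5, a_3 = -4, a_4 = 20/3, a_5 = 22/5.

a_(n+2) = (-n(n-1) - 2 n - 10) / ((n+1)(n+2)) * a_n; check: a_0 = 1, a_1 = 2, a_2 = -5, a_3 = -4, a_4 = 20/3, a_5 = 22/5


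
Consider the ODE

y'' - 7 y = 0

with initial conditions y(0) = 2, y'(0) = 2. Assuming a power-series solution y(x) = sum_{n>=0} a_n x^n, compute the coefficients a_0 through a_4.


Ansatz: y(x) = sum_{n>=0} a_n x^n, so y'(x) = sum_{n>=1} n a_n x^(n-1) and y''(x) = sum_{n>=2} n(n-1) a_n x^(n-2).
Substitute into P(x) y'' + Q(x) y' + R(x) y = 0 with P(x) = 1, Q(x) = 0, R(x) = -7, and match powers of x.
Initial conditions: a_0 = 2, a_1 = 2.
Setting the coefficient of each power of x to zero and solving order by order (substituting the coefficients already found):
  x^0: 2 a_2 - 7 a_0 = 0  ->  2 a_2 = 7 a_0 = 14  ->  a_2 = 7
  x^1: 6 a_3 - 7 a_1 = 0  ->  6 a_3 = 7 a_1 = 14  ->  a_3 = 7/3
  x^2: 12 a_4 - 7 a_2 = 0  ->  12 a_4 = 7 a_2 = 49  ->  a_4 = 49/12
Truncated series: y(x) = 2 + 2 x + 7 x^2 + (7/3) x^3 + (49/12) x^4 + O(x^5).

a_0 = 2; a_1 = 2; a_2 = 7; a_3 = 7/3; a_4 = 49/12


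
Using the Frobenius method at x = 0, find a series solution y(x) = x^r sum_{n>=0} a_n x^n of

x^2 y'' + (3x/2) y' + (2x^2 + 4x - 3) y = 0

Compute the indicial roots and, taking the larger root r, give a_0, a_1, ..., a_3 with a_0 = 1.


Write in Frobenius form y'' + (p(x)/x) y' + (q(x)/x^2) y = 0:
  p(x) = 3/2,  q(x) = 2x^2 + 4x - 3.
Indicial equation: r(r-1) + (3/2) r + (-3) = 0 -> roots r_1 = 3/2, r_2 = -2.
Take r = r_1 = 3/2. Let y(x) = x^r sum_{n>=0} a_n x^n with a_0 = 1.
Substitute y = x^r sum a_n x^n and match x^{r+n}. The recurrence is
  D(n) a_n + 4 a_{n-1} + 2 a_{n-2} = 0,  where D(n) = (r+n)(r+n-1) + (3/2)(r+n) + (-3).
  a_n = [-4 a_{n-1} - 2 a_{n-2}] / D(n).
Since the indicial polynomial factors as (r - r_1)(r - r_2), D(n) = (r_1 + n - r_1)(r_1 + n - r_2) = n(n + 7/2).
Evaluating step by step (a_0 = 1):
  n = 1: D(1) = 1(1 + 7/2) = 9/2; numerator = -4(1) = -4; a_1 = (-4)/(9/2) = -8/9
  n = 2: D(2) = 2(2 + 7/2) = 11; numerator = -4(-8/9) - 2(1) = 14/9; a_2 = (14/9)/(11) = 14/99
  n = 3: D(3) = 3(3 + 7/2) = 39/2; numerator = -4(14/99) - 2(-8/9) = 40/33; a_3 = (40/33)/(39/2) = 80/1287

r = 3/2; a_0 = 1; a_1 = -8/9; a_2 = 14/99; a_3 = 80/1287


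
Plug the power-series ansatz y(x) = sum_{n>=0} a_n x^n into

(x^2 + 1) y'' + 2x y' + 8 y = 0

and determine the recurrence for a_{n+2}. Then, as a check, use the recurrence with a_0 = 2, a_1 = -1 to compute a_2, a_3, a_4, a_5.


Substitute y = sum_n a_n x^n.
(1 + 1 x^2) y'' contributes (n+2)(n+1) a_{n+2} + n(n-1) a_n at x^n.
2 x y'(x) contributes 2 n a_n at x^n.
8 y(x) contributes 8 a_n at x^n.
Matching x^n: (n+2)(n+1) a_{n+2} + (n(n-1) + 2 n + 8) a_n = 0.
Thus a_{n+2} = (-n(n-1) - 2 n - 8) / ((n+1)(n+2)) * a_n.

Check with a_0 = 2, a_1 = -1 (apply the recurrence for n = 0, 1, 2, 3): a_0 = 2, a_1 = -1, a_2 = -8, a_3 = 5/3, a_4 = 28/3, a_5 = -5/3.

a_(n+2) = (-n(n-1) - 2 n - 8) / ((n+1)(n+2)) * a_n; check: a_0 = 2, a_1 = -1, a_2 = -8, a_3 = 5/3, a_4 = 28/3, a_5 = -5/3


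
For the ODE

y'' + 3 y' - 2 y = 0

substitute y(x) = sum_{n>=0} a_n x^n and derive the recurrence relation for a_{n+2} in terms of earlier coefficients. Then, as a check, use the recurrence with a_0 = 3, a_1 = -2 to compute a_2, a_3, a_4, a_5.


Substitute y = sum_n a_n x^n.
y''(x) has coefficient (n+2)(n+1) a_{n+2} at x^n;
3 y'(x) has coefficient 3 (n+1) a_{n+1} at x^n;
-2 y(x) has coefficient -2 a_n at x^n.
Matching x^n: (n+2)(n+1) a_{n+2} + 3 (n+1) a_{n+1} - 2 a_n = 0.
Thus a_{n+2} = [-3 (n+1) a_{n+1} + 2 a_n] / ((n+1)(n+2)).

Check with a_0 = 3, a_1 = -2 (apply the recurrence for n = 0, 1, 2, 3): a_0 = 3, a_1 = -2, a_2 = 6, a_3 = -20/3, a_4 = 6, a_5 = -64/15.

a_(n+2) = [-3 (n+1) a_(n+1) + 2 a_n] / ((n+1)(n+2)); check: a_0 = 3, a_1 = -2, a_2 = 6, a_3 = -20/3, a_4 = 6, a_5 = -64/15


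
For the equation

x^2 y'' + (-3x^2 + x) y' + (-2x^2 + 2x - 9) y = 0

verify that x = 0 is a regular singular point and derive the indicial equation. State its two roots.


Divide by x^2 to reach normal form y'' + P_1(x) y' + P_2(x) y = 0 with P_1(x) = -3 + 1/x and P_2(x) = -2 + 2/x - 9/x^2.
x = 0 is a singular point because the y'-coefficient -3 + 1/x has a pole at x = 0 and the y-coefficient -2 + 2/x - 9/x^2 has a pole at x = 0.
It is a regular singular point because x P_1(x) = p(x) = 1 - 3x and x^2 P_2(x) = q(x) = -2x^2 + 2x - 9 are polynomials, hence analytic at x = 0.
p(0) = 1,  q(0) = -9.
Indicial equation: r(r-1) + p(0) r + q(0) = 0, i.e. r^2 + (p(0) - 1) r + q(0) = 0, i.e. r^2 - 9 = 0.
Discriminant: (0)^2 - 4(-9) = 36, so r = (0 ± 6)/2.
Solving: r_1 = 3, r_2 = -3.

indicial: r^2 - 9 = 0; roots r_1 = 3, r_2 = -3


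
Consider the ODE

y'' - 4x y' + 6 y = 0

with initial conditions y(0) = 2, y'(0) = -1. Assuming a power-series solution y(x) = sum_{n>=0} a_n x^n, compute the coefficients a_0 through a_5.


Ansatz: y(x) = sum_{n>=0} a_n x^n, so y'(x) = sum_{n>=1} n a_n x^(n-1) and y''(x) = sum_{n>=2} n(n-1) a_n x^(n-2).
Substitute into P(x) y'' + Q(x) y' + R(x) y = 0 with P(x) = 1, Q(x) = -4x, R(x) = 6, and match powers of x.
Initial conditions: a_0 = 2, a_1 = -1.
Setting the coefficient of each power of x to zero and solving order by order (substituting the coefficients already found):
  x^0: 2 a_2 + 6 a_0 = 0  ->  2 a_2 = -6 a_0 = -12  ->  a_2 = -6
  x^1: 6 a_3 + 2 a_1 = 0  ->  6 a_3 = -2 a_1 = 2  ->  a_3 = 1/3
  x^2: 12 a_4 - 2 a_2 = 0  ->  12 a_4 = 2 a_2 = -12  ->  a_4 = -1
  x^3: 20 a_5 - 6 a_3 = 0  ->  20 a_5 = 6 a_3 = 2  ->  a_5 = 1/10
Truncated series: y(x) = 2 - x - 6 x^2 + (1/3) x^3 - x^4 + (1/10) x^5 + O(x^6).

a_0 = 2; a_1 = -1; a_2 = -6; a_3 = 1/3; a_4 = -1; a_5 = 1/10


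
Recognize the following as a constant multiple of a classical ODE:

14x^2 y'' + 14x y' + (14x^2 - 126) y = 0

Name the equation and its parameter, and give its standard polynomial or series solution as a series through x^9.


All three coefficients share the factor 14; dividing through by 14 gives  x^2 y'' + x y' + (x^2 - 9) y = 0.
This matches the Bessel equation x^2 y'' + x y' + (x^2 - nu^2) y = 0 with nu^2 = 9, so nu = 3; the solution bounded at x = 0 is J_3(x).
Frobenius at x = 0: indicial roots ±nu; for r = nu the recurrence k(k + 2nu) c_k = -c_{k-2} gives the standard series J_nu(x) = sum_{k>=0} (-1)^k / (k! (k+nu)!) (x/2)^(2k+nu). Evaluate the first 4 terms:
  k = 0: (-1)^0 / (0! * 3! * 2^3) x^3 = 1/(1*6*8) x^3 = (1/48) x^3
  k = 1: (-1)^1 / (1! * 4! * 2^5) x^5 = -1/(1*24*32) x^5 = (-1/768) x^5
  k = 2: (-1)^2 / (2! * 5! * 2^7) x^7 = 1/(2*120*128) x^7 = (1/30720) x^7
  k = 3: (-1)^3 / (3! * 6! * 2^9) x^9 = -1/(6*720*512) x^9 = (-1/2211840) x^9
Hence J_3(x) = -x^9/2211840 + x^7/30720 - x^5/768 + x^3/48 + ....

J_3(x); series = -x^9/2211840 + x^7/30720 - x^5/768 + x^3/48


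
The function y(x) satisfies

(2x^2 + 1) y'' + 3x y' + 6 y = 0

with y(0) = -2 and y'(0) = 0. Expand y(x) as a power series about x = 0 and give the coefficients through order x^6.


Ansatz: y(x) = sum_{n>=0} a_n x^n, so y'(x) = sum_{n>=1} n a_n x^(n-1) and y''(x) = sum_{n>=2} n(n-1) a_n x^(n-2).
Substitute into P(x) y'' + Q(x) y' + R(x) y = 0 with P(x) = 2x^2 + 1, Q(x) = 3x, R(x) = 6, and match powers of x.
Initial conditions: a_0 = -2, a_1 = 0.
Setting the coefficient of each power of x to zero and solving order by order (substituting the coefficients already found):
  x^0: 2 a_2 + 6 a_0 = 0  ->  2 a_2 = -6 a_0 = 12  ->  a_2 = 6
  x^1: 6 a_3 + 9 a_1 = 0  ->  6 a_3 = -9 a_1 = 0  ->  a_3 = 0
  x^2: 12 a_4 + 16 a_2 = 0  ->  12 a_4 = -16 a_2 = -96  ->  a_4 = -8
  x^3: 20 a_5 + 27 a_3 = 0  ->  20 a_5 = -27 a_3 = 0  ->  a_5 = 0
  x^4: 30 a_6 + 42 a_4 = 0  ->  30 a_6 = -42 a_4 = 336  ->  a_6 = 56/5
Truncated series: y(x) = -2 + 6 x^2 - 8 x^4 + (56/5) x^6 + O(x^7).

a_0 = -2; a_1 = 0; a_2 = 6; a_3 = 0; a_4 = -8; a_5 = 0; a_6 = 56/5


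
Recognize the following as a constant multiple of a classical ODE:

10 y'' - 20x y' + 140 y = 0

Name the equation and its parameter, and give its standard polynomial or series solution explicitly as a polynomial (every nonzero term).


All three coefficients share the factor 10; dividing through by 10 gives  y'' - 2x y' + 14 y = 0.
This matches the Hermite equation y'' - 2x y' + 2n y = 0 with 2n = 14, so n = 7; the polynomial solution is H_7(x).
With y = sum_k a_k x^k, matching x^k gives (k+2)(k+1) a_{k+2} = 2(k - n) a_k = 2(k - 7) a_k. The right side vanishes at k = 7, so the series with the parity of 7 terminates at degree 7.
Standard normalization: leading coefficient of H_n is 2^n, so a_7 = 2^7 = 128. Work downward with a_k = (k+1)(k+2) a_{k+2} / (2(k - n)):
  a_5 = (6)(7)(128) / (2(5 - 7)) = 5376/(-4) = -1344
  a_3 = (4)(5)(-1344) / (2(3 - 7)) = -26880/(-8) = 3360
  a_1 = (2)(3)(3360) / (2(1 - 7)) = 20160/(-12) = -1680
Hence H_7(x) = 128 x^7 - 1344 x^5 + 3360 x^3 - 1680 x.

H_7(x); series = 128 x^7 - 1344 x^5 + 3360 x^3 - 1680 x


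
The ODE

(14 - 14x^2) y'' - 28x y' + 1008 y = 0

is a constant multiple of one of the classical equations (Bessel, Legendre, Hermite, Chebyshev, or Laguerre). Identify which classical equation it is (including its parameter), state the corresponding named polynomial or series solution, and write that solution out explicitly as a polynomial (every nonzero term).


All three coefficients share the factor 14; dividing through by 14 gives  (1 - x^2) y'' - 2x y' + 72 y = 0.
This matches the Legendre equation (1 - x^2) y'' - 2x y' + n(n+1) y = 0 (note the -2x y' term) with n(n+1) = 72, so n = 8; the polynomial solution is P_8(x).
With y = sum_k a_k x^k, matching x^k gives (k+2)(k+1) a_{k+2} = [k(k+1) - n(n+1)] a_k = (k - 8)(k + 9) a_k. The right side vanishes at k = 8, so the series with the parity of 8 terminates at degree 8.
Standard normalization (P_n(1) = 1): leading coefficient (2n)!/(2^n (n!)^2) = 20922789888000/(256*1625702400) = 6435/128, so a_8 = 6435/128. Work downward with a_k = (k+1)(k+2) a_{k+2} / ((k - 8)(k + 9)):
  a_6 = (7)(8)(6435/128) / ((6 - 8)(6 + 9)) = (45045/16)/(-30) = -3003/32
  a_4 = (5)(6)(-3003/32) / ((4 - 8)(4 + 9)) = (-45045/16)/(-52) = 3465/64
  a_2 = (3)(4)(3465/64) / ((2 - 8)(2 + 9)) = (10395/16)/(-66) = -315/32
  a_0 = (1)(2)(-315/32) / ((0 - 8)(0 + 9)) = (-315/16)/(-72) = 35/128
Hence P_8(x) = 6435 x^8/128 - 3003 x^6/32 + 3465 x^4/64 - 315 x^2/32 + 35/128.

P_8(x); series = 6435 x^8/128 - 3003 x^6/32 + 3465 x^4/64 - 315 x^2/32 + 35/128


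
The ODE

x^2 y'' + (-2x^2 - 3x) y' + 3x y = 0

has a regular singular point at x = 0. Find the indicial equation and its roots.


Divide by x^2 to reach normal form y'' + P_1(x) y' + P_2(x) y = 0 with P_1(x) = -2 - 3/x and P_2(x) = 3/x.
x = 0 is a singular point because the y'-coefficient -2 - 3/x has a pole at x = 0 and the y-coefficient 3/x has a pole at x = 0.
It is a regular singular point because x P_1(x) = p(x) = -2x - 3 and x^2 P_2(x) = q(x) = 3x are polynomials, hence analytic at x = 0.
p(0) = -3,  q(0) = 0.
Indicial equation: r(r-1) + p(0) r + q(0) = 0, i.e. r^2 + (p(0) - 1) r + q(0) = 0, i.e. r^2 - 4 r = 0.
Discriminant: (-4)^2 - 4(0) = 16, so r = (4 ± 4)/2.
Solving: r_1 = 4, r_2 = 0.

indicial: r^2 - 4 r = 0; roots r_1 = 4, r_2 = 0


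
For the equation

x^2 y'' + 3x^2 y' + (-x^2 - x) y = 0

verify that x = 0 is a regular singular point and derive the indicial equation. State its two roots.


Divide by x^2 to reach normal form y'' + P_1(x) y' + P_2(x) y = 0 with P_1(x) = 3 and P_2(x) = -1 - 1/x.
x = 0 is a singular point because the y-coefficient -1 - 1/x has a pole at x = 0.
It is a regular singular point because x P_1(x) = p(x) = 3x and x^2 P_2(x) = q(x) = -x^2 - x are polynomials, hence analytic at x = 0.
p(0) = 0,  q(0) = 0.
Indicial equation: r(r-1) + p(0) r + q(0) = 0, i.e. r^2 + (p(0) - 1) r + q(0) = 0, i.e. r^2 - 1 r = 0.
Discriminant: (-1)^2 - 4(0) = 1, so r = (1 ± 1)/2.
Solving: r_1 = 1, r_2 = 0.

indicial: r^2 - 1 r = 0; roots r_1 = 1, r_2 = 0


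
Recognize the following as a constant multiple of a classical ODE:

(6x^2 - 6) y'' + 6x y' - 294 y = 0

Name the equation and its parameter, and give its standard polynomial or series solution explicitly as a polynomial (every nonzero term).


All three coefficients share the factor -6; dividing through by -6 gives  (1 - x^2) y'' - x y' + 49 y = 0.
This matches the Chebyshev equation (1 - x^2) y'' - x y' + n^2 y = 0 (note the -x y' term, not -2x y') with n^2 = 49, so n = 7; the polynomial solution is T_7(x).
With y = sum_k a_k x^k, matching x^k gives (k+2)(k+1) a_{k+2} = (k^2 - n^2) a_k = (k - 7)(k + 7) a_k. The right side vanishes at k = 7, so the series with the parity of 7 terminates at degree 7.
Standard normalization: leading coefficient of T_n is 2^(n-1), so a_7 = 2^6 = 64. Work downward with a_k = (k+1)(k+2) a_{k+2} / ((k - 7)(k + 7)):
  a_5 = (6)(7)(64) / ((5 - 7)(5 + 7)) = 2688/(-24) = -112
  a_3 = (4)(5)(-112) / ((3 - 7)(3 + 7)) = -2240/(-40) = 56
  a_1 = (2)(3)(56) / ((1 - 7)(1 + 7)) = 336/(-48) = -7
Hence T_7(x) = 64 x^7 - 112 x^5 + 56 x^3 - 7 x.

T_7(x); series = 64 x^7 - 112 x^5 + 56 x^3 - 7 x


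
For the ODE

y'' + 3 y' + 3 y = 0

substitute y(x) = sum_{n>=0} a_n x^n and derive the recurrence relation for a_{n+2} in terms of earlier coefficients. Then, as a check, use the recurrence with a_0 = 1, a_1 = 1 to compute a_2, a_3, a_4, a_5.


Substitute y = sum_n a_n x^n.
y''(x) has coefficient (n+2)(n+1) a_{n+2} at x^n;
3 y'(x) has coefficient 3 (n+1) a_{n+1} at x^n;
3 y(x) has coefficient 3 a_n at x^n.
Matching x^n: (n+2)(n+1) a_{n+2} + 3 (n+1) a_{n+1} + 3 a_n = 0.
Thus a_{n+2} = [-3 (n+1) a_{n+1} - 3 a_n] / ((n+1)(n+2)).

Check with a_0 = 1, a_1 = 1 (apply the recurrence for n = 0, 1, 2, 3): a_0 = 1, a_1 = 1, a_2 = -3, a_3 = 5/2, a_4 = -9/8, a_5 = 3/10.

a_(n+2) = [-3 (n+1) a_(n+1) - 3 a_n] / ((n+1)(n+2)); check: a_0 = 1, a_1 = 1, a_2 = -3, a_3 = 5/2, a_4 = -9/8, a_5 = 3/10


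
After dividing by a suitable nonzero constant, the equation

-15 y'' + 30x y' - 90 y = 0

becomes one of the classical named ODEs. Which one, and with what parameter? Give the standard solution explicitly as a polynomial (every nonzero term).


All three coefficients share the factor -15; dividing through by -15 gives  y'' - 2x y' + 6 y = 0.
This matches the Hermite equation y'' - 2x y' + 2n y = 0 with 2n = 6, so n = 3; the polynomial solution is H_3(x).
With y = sum_k a_k x^k, matching x^k gives (k+2)(k+1) a_{k+2} = 2(k - n) a_k = 2(k - 3) a_k. The right side vanishes at k = 3, so the series with the parity of 3 terminates at degree 3.
Standard normalization: leading coefficient of H_n is 2^n, so a_3 = 2^3 = 8. Work downward with a_k = (k+1)(k+2) a_{k+2} / (2(k - n)):
  a_1 = (2)(3)(8) / (2(1 - 3)) = 48/(-4) = -12
Hence H_3(x) = 8 x^3 - 12 x.

H_3(x); series = 8 x^3 - 12 x


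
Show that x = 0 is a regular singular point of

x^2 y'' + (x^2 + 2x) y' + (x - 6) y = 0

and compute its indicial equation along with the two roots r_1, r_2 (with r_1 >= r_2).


Divide by x^2 to reach normal form y'' + P_1(x) y' + P_2(x) y = 0 with P_1(x) = 1 + 2/x and P_2(x) = 1/x - 6/x^2.
x = 0 is a singular point because the y'-coefficient 1 + 2/x has a pole at x = 0 and the y-coefficient 1/x - 6/x^2 has a pole at x = 0.
It is a regular singular point because x P_1(x) = p(x) = x + 2 and x^2 P_2(x) = q(x) = x - 6 are polynomials, hence analytic at x = 0.
p(0) = 2,  q(0) = -6.
Indicial equation: r(r-1) + p(0) r + q(0) = 0, i.e. r^2 + (p(0) - 1) r + q(0) = 0, i.e. r^2 + 1 r - 6 = 0.
Discriminant: (1)^2 - 4(-6) = 25, so r = (-1 ± 5)/2.
Solving: r_1 = 2, r_2 = -3.

indicial: r^2 + 1 r - 6 = 0; roots r_1 = 2, r_2 = -3


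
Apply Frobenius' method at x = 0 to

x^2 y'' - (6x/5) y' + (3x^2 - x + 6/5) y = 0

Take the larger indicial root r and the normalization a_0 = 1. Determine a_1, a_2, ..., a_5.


Write in Frobenius form y'' + (p(x)/x) y' + (q(x)/x^2) y = 0:
  p(x) = -6/5,  q(x) = 3x^2 - x + 6/5.
Indicial equation: r(r-1) + (-6/5) r + (6/5) = 0 -> roots r_1 = 6/5, r_2 = 1.
Take r = r_1 = 6/5. Let y(x) = x^r sum_{n>=0} a_n x^n with a_0 = 1.
Substitute y = x^r sum a_n x^n and match x^{r+n}. The recurrence is
  D(n) a_n - 1 a_{n-1} + 3 a_{n-2} = 0,  where D(n) = (r+n)(r+n-1) + (-6/5)(r+n) + (6/5).
  a_n = [1 a_{n-1} - 3 a_{n-2}] / D(n).
Since the indicial polynomial factors as (r - r_1)(r - r_2), D(n) = (r_1 + n - r_1)(r_1 + n - r_2) = n(n + 1/5).
Evaluating step by step (a_0 = 1):
  n = 1: D(1) = 1(1 + 1/5) = 6/5; numerator = 1(1) = 1; a_1 = (1)/(6/5) = 5/6
  n = 2: D(2) = 2(2 + 1/5) = 22/5; numerator = 1(5/6) - 3(1) = -13/6; a_2 = (-13/6)/(22/5) = -65/132
  n = 3: D(3) = 3(3 + 1/5) = 48/5; numerator = 1(-65/132) - 3(5/6) = -395/132; a_3 = (-395/132)/(48/5) = -1975/6336
  n = 4: D(4) = 4(4 + 1/5) = 84/5; numerator = 1(-1975/6336) - 3(-65/132) = 7385/6336; a_4 = (7385/6336)/(84/5) = 5275/76032
  n = 5: D(5) = 5(5 + 1/5) = 26; numerator = 1(5275/76032) - 3(-1975/6336) = 76375/76032; a_5 = (76375/76032)/(26) = 5875/152064

r = 6/5; a_0 = 1; a_1 = 5/6; a_2 = -65/132; a_3 = -1975/6336; a_4 = 5275/76032; a_5 = 5875/152064


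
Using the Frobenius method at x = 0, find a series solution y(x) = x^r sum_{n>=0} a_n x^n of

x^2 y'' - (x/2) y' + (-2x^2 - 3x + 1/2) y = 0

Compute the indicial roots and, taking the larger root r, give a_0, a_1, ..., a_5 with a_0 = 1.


Write in Frobenius form y'' + (p(x)/x) y' + (q(x)/x^2) y = 0:
  p(x) = -1/2,  q(x) = -2x^2 - 3x + 1/2.
Indicial equation: r(r-1) + (-1/2) r + (1/2) = 0 -> roots r_1 = 1, r_2 = 1/2.
Take r = r_1 = 1. Let y(x) = x^r sum_{n>=0} a_n x^n with a_0 = 1.
Substitute y = x^r sum a_n x^n and match x^{r+n}. The recurrence is
  D(n) a_n - 3 a_{n-1} - 2 a_{n-2} = 0,  where D(n) = (r+n)(r+n-1) + (-1/2)(r+n) + (1/2).
  a_n = [3 a_{n-1} + 2 a_{n-2}] / D(n).
Since the indicial polynomial factors as (r - r_1)(r - r_2), D(n) = (r_1 + n - r_1)(r_1 + n - r_2) = n(n + 1/2).
Evaluating step by step (a_0 = 1):
  n = 1: D(1) = 1(1 + 1/2) = 3/2; numerator = 3(1) = 3; a_1 = (3)/(3/2) = 2
  n = 2: D(2) = 2(2 + 1/2) = 5; numerator = 3(2) + 2(1) = 8; a_2 = (8)/(5) = 8/5
  n = 3: D(3) = 3(3 + 1/2) = 21/2; numerator = 3(8/5) + 2(2) = 44/5; a_3 = (44/5)/(21/2) = 88/105
  n = 4: D(4) = 4(4 + 1/2) = 18; numerator = 3(88/105) + 2(8/5) = 40/7; a_4 = (40/7)/(18) = 20/63
  n = 5: D(5) = 5(5 + 1/2) = 55/2; numerator = 3(20/63) + 2(88/105) = 92/35; a_5 = (92/35)/(55/2) = 184/1925

r = 1; a_0 = 1; a_1 = 2; a_2 = 8/5; a_3 = 88/105; a_4 = 20/63; a_5 = 184/1925


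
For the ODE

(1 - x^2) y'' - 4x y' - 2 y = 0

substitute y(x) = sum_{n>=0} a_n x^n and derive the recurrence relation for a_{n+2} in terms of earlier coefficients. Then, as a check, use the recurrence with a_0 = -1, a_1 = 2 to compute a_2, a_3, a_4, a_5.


Substitute y = sum_n a_n x^n.
(1 - 1 x^2) y'' contributes (n+2)(n+1) a_{n+2} - n(n-1) a_n at x^n.
-4 x y'(x) contributes -4 n a_n at x^n.
-2 y(x) contributes -2 a_n at x^n.
Matching x^n: (n+2)(n+1) a_{n+2} + (-n(n-1) - 4 n - 2) a_n = 0.
Thus a_{n+2} = (n(n-1) + 4 n + 2) / ((n+1)(n+2)) * a_n.

Check with a_0 = -1, a_1 = 2 (apply the recurrence for n = 0, 1, 2, 3): a_0 = -1, a_1 = 2, a_2 = -1, a_3 = 2, a_4 = -1, a_5 = 2.

a_(n+2) = (n(n-1) + 4 n + 2) / ((n+1)(n+2)) * a_n; check: a_0 = -1, a_1 = 2, a_2 = -1, a_3 = 2, a_4 = -1, a_5 = 2


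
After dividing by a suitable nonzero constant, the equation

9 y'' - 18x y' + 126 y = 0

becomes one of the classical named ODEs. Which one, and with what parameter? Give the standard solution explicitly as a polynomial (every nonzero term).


All three coefficients share the factor 9; dividing through by 9 gives  y'' - 2x y' + 14 y = 0.
This matches the Hermite equation y'' - 2x y' + 2n y = 0 with 2n = 14, so n = 7; the polynomial solution is H_7(x).
With y = sum_k a_k x^k, matching x^k gives (k+2)(k+1) a_{k+2} = 2(k - n) a_k = 2(k - 7) a_k. The right side vanishes at k = 7, so the series with the parity of 7 terminates at degree 7.
Standard normalization: leading coefficient of H_n is 2^n, so a_7 = 2^7 = 128. Work downward with a_k = (k+1)(k+2) a_{k+2} / (2(k - n)):
  a_5 = (6)(7)(128) / (2(5 - 7)) = 5376/(-4) = -1344
  a_3 = (4)(5)(-1344) / (2(3 - 7)) = -26880/(-8) = 3360
  a_1 = (2)(3)(3360) / (2(1 - 7)) = 20160/(-12) = -1680
Hence H_7(x) = 128 x^7 - 1344 x^5 + 3360 x^3 - 1680 x.

H_7(x); series = 128 x^7 - 1344 x^5 + 3360 x^3 - 1680 x


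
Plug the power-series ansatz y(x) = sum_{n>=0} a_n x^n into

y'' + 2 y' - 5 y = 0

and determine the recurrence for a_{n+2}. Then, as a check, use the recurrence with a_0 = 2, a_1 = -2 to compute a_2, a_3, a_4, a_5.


Substitute y = sum_n a_n x^n.
y''(x) has coefficient (n+2)(n+1) a_{n+2} at x^n;
2 y'(x) has coefficient 2 (n+1) a_{n+1} at x^n;
-5 y(x) has coefficient -5 a_n at x^n.
Matching x^n: (n+2)(n+1) a_{n+2} + 2 (n+1) a_{n+1} - 5 a_n = 0.
Thus a_{n+2} = [-2 (n+1) a_{n+1} + 5 a_n] / ((n+1)(n+2)).

Check with a_0 = 2, a_1 = -2 (apply the recurrence for n = 0, 1, 2, 3): a_0 = 2, a_1 = -2, a_2 = 7, a_3 = -19/3, a_4 = 73/12, a_5 = -241/60.

a_(n+2) = [-2 (n+1) a_(n+1) + 5 a_n] / ((n+1)(n+2)); check: a_0 = 2, a_1 = -2, a_2 = 7, a_3 = -19/3, a_4 = 73/12, a_5 = -241/60


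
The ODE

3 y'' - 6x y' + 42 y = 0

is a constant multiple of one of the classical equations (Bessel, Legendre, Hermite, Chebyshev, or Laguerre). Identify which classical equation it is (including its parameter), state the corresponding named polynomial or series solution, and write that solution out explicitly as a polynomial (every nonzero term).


All three coefficients share the factor 3; dividing through by 3 gives  y'' - 2x y' + 14 y = 0.
This matches the Hermite equation y'' - 2x y' + 2n y = 0 with 2n = 14, so n = 7; the polynomial solution is H_7(x).
With y = sum_k a_k x^k, matching x^k gives (k+2)(k+1) a_{k+2} = 2(k - n) a_k = 2(k - 7) a_k. The right side vanishes at k = 7, so the series with the parity of 7 terminates at degree 7.
Standard normalization: leading coefficient of H_n is 2^n, so a_7 = 2^7 = 128. Work downward with a_k = (k+1)(k+2) a_{k+2} / (2(k - n)):
  a_5 = (6)(7)(128) / (2(5 - 7)) = 5376/(-4) = -1344
  a_3 = (4)(5)(-1344) / (2(3 - 7)) = -26880/(-8) = 3360
  a_1 = (2)(3)(3360) / (2(1 - 7)) = 20160/(-12) = -1680
Hence H_7(x) = 128 x^7 - 1344 x^5 + 3360 x^3 - 1680 x.

H_7(x); series = 128 x^7 - 1344 x^5 + 3360 x^3 - 1680 x


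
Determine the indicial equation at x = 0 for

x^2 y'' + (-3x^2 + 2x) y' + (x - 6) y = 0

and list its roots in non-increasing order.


Divide by x^2 to reach normal form y'' + P_1(x) y' + P_2(x) y = 0 with P_1(x) = -3 + 2/x and P_2(x) = 1/x - 6/x^2.
x = 0 is a singular point because the y'-coefficient -3 + 2/x has a pole at x = 0 and the y-coefficient 1/x - 6/x^2 has a pole at x = 0.
It is a regular singular point because x P_1(x) = p(x) = 2 - 3x and x^2 P_2(x) = q(x) = x - 6 are polynomials, hence analytic at x = 0.
p(0) = 2,  q(0) = -6.
Indicial equation: r(r-1) + p(0) r + q(0) = 0, i.e. r^2 + (p(0) - 1) r + q(0) = 0, i.e. r^2 + 1 r - 6 = 0.
Discriminant: (1)^2 - 4(-6) = 25, so r = (-1 ± 5)/2.
Solving: r_1 = 2, r_2 = -3.

indicial: r^2 + 1 r - 6 = 0; roots r_1 = 2, r_2 = -3


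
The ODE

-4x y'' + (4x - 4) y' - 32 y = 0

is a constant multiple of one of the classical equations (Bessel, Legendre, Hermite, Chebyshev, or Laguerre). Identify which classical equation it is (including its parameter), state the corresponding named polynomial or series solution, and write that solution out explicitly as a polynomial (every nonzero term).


All three coefficients share the factor -4; dividing through by -4 gives  x y'' + (1 - x) y' + 8 y = 0.
This matches the Laguerre equation x y'' + (1 - x) y' + n y = 0 with n = 8; the polynomial solution is L_8(x).
With y = sum_k a_k x^k, matching x^k gives (k+1)k a_{k+1} + (k+1) a_{k+1} - k a_k + n a_k = 0, i.e. (k+1)^2 a_{k+1} = (k - n) a_k = (k - 8) a_k. The right side vanishes at k = 8, so the series terminates at degree 8.
Standard normalization L_n(0) = 1 gives a_0 = 1. Work upward with a_{k+1} = (k - 8) a_k / (k+1)^2:
  a_1 = (0 - 8)(1) / 1^2 = -8/1 = -8
  a_2 = (1 - 8)(-8) / 2^2 = 56/4 = 14
  a_3 = (2 - 8)(14) / 3^2 = -84/9 = -28/3
  a_4 = (3 - 8)(-28/3) / 4^2 = (140/3)/16 = 35/12
  a_5 = (4 - 8)(35/12) / 5^2 = (-35/3)/25 = -7/15
  a_6 = (5 - 8)(-7/15) / 6^2 = (7/5)/36 = 7/180
  a_7 = (6 - 8)(7/180) / 7^2 = (-7/90)/49 = -1/630
  a_8 = (7 - 8)(-1/630) / 8^2 = (1/630)/64 = 1/40320
Hence L_8(x) = x^8/40320 - x^7/630 + 7 x^6/180 - 7 x^5/15 + 35 x^4/12 - 28 x^3/3 + 14 x^2 - 8 x + 1.

L_8(x); series = x^8/40320 - x^7/630 + 7 x^6/180 - 7 x^5/15 + 35 x^4/12 - 28 x^3/3 + 14 x^2 - 8 x + 1


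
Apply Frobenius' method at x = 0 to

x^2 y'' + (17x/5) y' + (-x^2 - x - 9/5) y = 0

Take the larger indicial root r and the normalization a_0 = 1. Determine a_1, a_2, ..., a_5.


Write in Frobenius form y'' + (p(x)/x) y' + (q(x)/x^2) y = 0:
  p(x) = 17/5,  q(x) = -x^2 - x - 9/5.
Indicial equation: r(r-1) + (17/5) r + (-9/5) = 0 -> roots r_1 = 3/5, r_2 = -3.
Take r = r_1 = 3/5. Let y(x) = x^r sum_{n>=0} a_n x^n with a_0 = 1.
Substitute y = x^r sum a_n x^n and match x^{r+n}. The recurrence is
  D(n) a_n - 1 a_{n-1} - 1 a_{n-2} = 0,  where D(n) = (r+n)(r+n-1) + (17/5)(r+n) + (-9/5).
  a_n = [1 a_{n-1} + 1 a_{n-2}] / D(n).
Since the indicial polynomial factors as (r - r_1)(r - r_2), D(n) = (r_1 + n - r_1)(r_1 + n - r_2) = n(n + 18/5).
Evaluating step by step (a_0 = 1):
  n = 1: D(1) = 1(1 + 18/5) = 23/5; numerator = 1(1) = 1; a_1 = (1)/(23/5) = 5/23
  n = 2: D(2) = 2(2 + 18/5) = 56/5; numerator = 1(5/23) + 1(1) = 28/23; a_2 = (28/23)/(56/5) = 5/46
  n = 3: D(3) = 3(3 + 18/5) = 99/5; numerator = 1(5/46) + 1(5/23) = 15/46; a_3 = (15/46)/(99/5) = 25/1518
  n = 4: D(4) = 4(4 + 18/5) = 152/5; numerator = 1(25/1518) + 1(5/46) = 95/759; a_4 = (95/759)/(152/5) = 25/6072
  n = 5: D(5) = 5(5 + 18/5) = 43; numerator = 1(25/6072) + 1(25/1518) = 125/6072; a_5 = (125/6072)/(43) = 125/261096

r = 3/5; a_0 = 1; a_1 = 5/23; a_2 = 5/46; a_3 = 25/1518; a_4 = 25/6072; a_5 = 125/261096


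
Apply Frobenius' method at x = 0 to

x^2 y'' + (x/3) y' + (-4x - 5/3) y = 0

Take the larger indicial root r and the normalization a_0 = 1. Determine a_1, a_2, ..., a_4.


Write in Frobenius form y'' + (p(x)/x) y' + (q(x)/x^2) y = 0:
  p(x) = 1/3,  q(x) = -4x - 5/3.
Indicial equation: r(r-1) + (1/3) r + (-5/3) = 0 -> roots r_1 = 5/3, r_2 = -1.
Take r = r_1 = 5/3. Let y(x) = x^r sum_{n>=0} a_n x^n with a_0 = 1.
Substitute y = x^r sum a_n x^n and match x^{r+n}. The recurrence is
  D(n) a_n - 4 a_{n-1} = 0,  where D(n) = (r+n)(r+n-1) + (1/3)(r+n) + (-5/3).
  a_n = 4 / D(n) * a_{n-1}.
Since the indicial polynomial factors as (r - r_1)(r - r_2), D(n) = (r_1 + n - r_1)(r_1 + n - r_2) = n(n + 8/3).
Evaluating step by step (a_0 = 1):
  n = 1: D(1) = 1(1 + 8/3) = 11/3; numerator = 4(1) = 4; a_1 = (4)/(11/3) = 12/11
  n = 2: D(2) = 2(2 + 8/3) = 28/3; numerator = 4(12/11) = 48/11; a_2 = (48/11)/(28/3) = 36/77
  n = 3: D(3) = 3(3 + 8/3) = 17; numerator = 4(36/77) = 144/77; a_3 = (144/77)/(17) = 144/1309
  n = 4: D(4) = 4(4 + 8/3) = 80/3; numerator = 4(144/1309) = 576/1309; a_4 = (576/1309)/(80/3) = 108/6545

r = 5/3; a_0 = 1; a_1 = 12/11; a_2 = 36/77; a_3 = 144/1309; a_4 = 108/6545


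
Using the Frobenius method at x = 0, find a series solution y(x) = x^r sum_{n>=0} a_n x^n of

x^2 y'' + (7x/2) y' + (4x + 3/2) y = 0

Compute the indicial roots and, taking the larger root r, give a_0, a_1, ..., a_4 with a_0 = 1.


Write in Frobenius form y'' + (p(x)/x) y' + (q(x)/x^2) y = 0:
  p(x) = 7/2,  q(x) = 4x + 3/2.
Indicial equation: r(r-1) + (7/2) r + (3/2) = 0 -> roots r_1 = -1, r_2 = -3/2.
Take r = r_1 = -1. Let y(x) = x^r sum_{n>=0} a_n x^n with a_0 = 1.
Substitute y = x^r sum a_n x^n and match x^{r+n}. The recurrence is
  D(n) a_n + 4 a_{n-1} = 0,  where D(n) = (r+n)(r+n-1) + (7/2)(r+n) + (3/2).
  a_n = -4 / D(n) * a_{n-1}.
Since the indicial polynomial factors as (r - r_1)(r - r_2), D(n) = (r_1 + n - r_1)(r_1 + n - r_2) = n(n + 1/2).
Evaluating step by step (a_0 = 1):
  n = 1: D(1) = 1(1 + 1/2) = 3/2; numerator = -4(1) = -4; a_1 = (-4)/(3/2) = -8/3
  n = 2: D(2) = 2(2 + 1/2) = 5; numerator = -4(-8/3) = 32/3; a_2 = (32/3)/(5) = 32/15
  n = 3: D(3) = 3(3 + 1/2) = 21/2; numerator = -4(32/15) = -128/15; a_3 = (-128/15)/(21/2) = -256/315
  n = 4: D(4) = 4(4 + 1/2) = 18; numerator = -4(-256/315) = 1024/315; a_4 = (1024/315)/(18) = 512/2835

r = -1; a_0 = 1; a_1 = -8/3; a_2 = 32/15; a_3 = -256/315; a_4 = 512/2835


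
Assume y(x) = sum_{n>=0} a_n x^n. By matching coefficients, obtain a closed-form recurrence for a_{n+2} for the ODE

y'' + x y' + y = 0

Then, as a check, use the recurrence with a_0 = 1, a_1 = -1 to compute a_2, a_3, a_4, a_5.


Substitute y = sum_n a_n x^n.
y''(x) has coefficient (n+2)(n+1) a_{n+2} at x^n;
x y'(x) has coefficient n a_n at x^n (shift);
y(x) has coefficient 1 a_n at x^n.
Matching x^n: (n+2)(n+1) a_{n+2} + (n + 1) a_n = 0.
Thus a_{n+2} = (-n - 1) / ((n+1)(n+2)) * a_n.

Check with a_0 = 1, a_1 = -1 (apply the recurrence for n = 0, 1, 2, 3): a_0 = 1, a_1 = -1, a_2 = -1/2, a_3 = 1/3, a_4 = 1/8, a_5 = -1/15.

a_(n+2) = (-n - 1) / ((n+1)(n+2)) * a_n; check: a_0 = 1, a_1 = -1, a_2 = -1/2, a_3 = 1/3, a_4 = 1/8, a_5 = -1/15


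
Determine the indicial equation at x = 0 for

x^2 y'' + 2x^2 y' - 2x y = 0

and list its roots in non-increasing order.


Divide by x^2 to reach normal form y'' + P_1(x) y' + P_2(x) y = 0 with P_1(x) = 2 and P_2(x) = -2/x.
x = 0 is a singular point because the y-coefficient -2/x has a pole at x = 0.
It is a regular singular point because x P_1(x) = p(x) = 2x and x^2 P_2(x) = q(x) = -2x are polynomials, hence analytic at x = 0.
p(0) = 0,  q(0) = 0.
Indicial equation: r(r-1) + p(0) r + q(0) = 0, i.e. r^2 + (p(0) - 1) r + q(0) = 0, i.e. r^2 - 1 r = 0.
Discriminant: (-1)^2 - 4(0) = 1, so r = (1 ± 1)/2.
Solving: r_1 = 1, r_2 = 0.

indicial: r^2 - 1 r = 0; roots r_1 = 1, r_2 = 0


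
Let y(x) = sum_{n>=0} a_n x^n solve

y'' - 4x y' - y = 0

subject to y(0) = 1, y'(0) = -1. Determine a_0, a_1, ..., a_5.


Ansatz: y(x) = sum_{n>=0} a_n x^n, so y'(x) = sum_{n>=1} n a_n x^(n-1) and y''(x) = sum_{n>=2} n(n-1) a_n x^(n-2).
Substitute into P(x) y'' + Q(x) y' + R(x) y = 0 with P(x) = 1, Q(x) = -4x, R(x) = -1, and match powers of x.
Initial conditions: a_0 = 1, a_1 = -1.
Setting the coefficient of each power of x to zero and solving order by order (substituting the coefficients already found):
  x^0: 2 a_2 - a_0 = 0  ->  2 a_2 = a_0 = 1  ->  a_2 = 1/2
  x^1: 6 a_3 - 5 a_1 = 0  ->  6 a_3 = 5 a_1 = -5  ->  a_3 = -5/6
  x^2: 12 a_4 - 9 a_2 = 0  ->  12 a_4 = 9 a_2 = 9/2  ->  a_4 = 3/8
  x^3: 20 a_5 - 13 a_3 = 0  ->  20 a_5 = 13 a_3 = -65/6  ->  a_5 = -13/24
Truncated series: y(x) = 1 - x + (1/2) x^2 - (5/6) x^3 + (3/8) x^4 - (13/24) x^5 + O(x^6).

a_0 = 1; a_1 = -1; a_2 = 1/2; a_3 = -5/6; a_4 = 3/8; a_5 = -13/24


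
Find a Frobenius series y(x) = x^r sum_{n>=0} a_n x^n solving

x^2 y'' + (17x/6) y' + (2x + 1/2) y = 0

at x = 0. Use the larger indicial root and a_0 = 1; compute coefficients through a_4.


Write in Frobenius form y'' + (p(x)/x) y' + (q(x)/x^2) y = 0:
  p(x) = 17/6,  q(x) = 2x + 1/2.
Indicial equation: r(r-1) + (17/6) r + (1/2) = 0 -> roots r_1 = -1/3, r_2 = -3/2.
Take r = r_1 = -1/3. Let y(x) = x^r sum_{n>=0} a_n x^n with a_0 = 1.
Substitute y = x^r sum a_n x^n and match x^{r+n}. The recurrence is
  D(n) a_n + 2 a_{n-1} = 0,  where D(n) = (r+n)(r+n-1) + (17/6)(r+n) + (1/2).
  a_n = -2 / D(n) * a_{n-1}.
Since the indicial polynomial factors as (r - r_1)(r - r_2), D(n) = (r_1 + n - r_1)(r_1 + n - r_2) = n(n + 7/6).
Evaluating step by step (a_0 = 1):
  n = 1: D(1) = 1(1 + 7/6) = 13/6; numerator = -2(1) = -2; a_1 = (-2)/(13/6) = -12/13
  n = 2: D(2) = 2(2 + 7/6) = 19/3; numerator = -2(-12/13) = 24/13; a_2 = (24/13)/(19/3) = 72/247
  n = 3: D(3) = 3(3 + 7/6) = 25/2; numerator = -2(72/247) = -144/247; a_3 = (-144/247)/(25/2) = -288/6175
  n = 4: D(4) = 4(4 + 7/6) = 62/3; numerator = -2(-288/6175) = 576/6175; a_4 = (576/6175)/(62/3) = 864/191425

r = -1/3; a_0 = 1; a_1 = -12/13; a_2 = 72/247; a_3 = -288/6175; a_4 = 864/191425


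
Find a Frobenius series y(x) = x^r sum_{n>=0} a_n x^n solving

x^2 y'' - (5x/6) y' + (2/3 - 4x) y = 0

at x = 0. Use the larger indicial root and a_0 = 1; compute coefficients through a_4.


Write in Frobenius form y'' + (p(x)/x) y' + (q(x)/x^2) y = 0:
  p(x) = -5/6,  q(x) = 2/3 - 4x.
Indicial equation: r(r-1) + (-5/6) r + (2/3) = 0 -> roots r_1 = 4/3, r_2 = 1/2.
Take r = r_1 = 4/3. Let y(x) = x^r sum_{n>=0} a_n x^n with a_0 = 1.
Substitute y = x^r sum a_n x^n and match x^{r+n}. The recurrence is
  D(n) a_n - 4 a_{n-1} = 0,  where D(n) = (r+n)(r+n-1) + (-5/6)(r+n) + (2/3).
  a_n = 4 / D(n) * a_{n-1}.
Since the indicial polynomial factors as (r - r_1)(r - r_2), D(n) = (r_1 + n - r_1)(r_1 + n - r_2) = n(n + 5/6).
Evaluating step by step (a_0 = 1):
  n = 1: D(1) = 1(1 + 5/6) = 11/6; numerator = 4(1) = 4; a_1 = (4)/(11/6) = 24/11
  n = 2: D(2) = 2(2 + 5/6) = 17/3; numerator = 4(24/11) = 96/11; a_2 = (96/11)/(17/3) = 288/187
  n = 3: D(3) = 3(3 + 5/6) = 23/2; numerator = 4(288/187) = 1152/187; a_3 = (1152/187)/(23/2) = 2304/4301
  n = 4: D(4) = 4(4 + 5/6) = 58/3; numerator = 4(2304/4301) = 9216/4301; a_4 = (9216/4301)/(58/3) = 13824/124729

r = 4/3; a_0 = 1; a_1 = 24/11; a_2 = 288/187; a_3 = 2304/4301; a_4 = 13824/124729


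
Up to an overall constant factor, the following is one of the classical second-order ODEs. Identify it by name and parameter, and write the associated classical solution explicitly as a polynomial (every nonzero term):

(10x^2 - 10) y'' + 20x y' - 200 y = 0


All three coefficients share the factor -10; dividing through by -10 gives  (1 - x^2) y'' - 2x y' + 20 y = 0.
This matches the Legendre equation (1 - x^2) y'' - 2x y' + n(n+1) y = 0 (note the -2x y' term) with n(n+1) = 20, so n = 4; the polynomial solution is P_4(x).
With y = sum_k a_k x^k, matching x^k gives (k+2)(k+1) a_{k+2} = [k(k+1) - n(n+1)] a_k = (k - 4)(k + 5) a_k. The right side vanishes at k = 4, so the series with the parity of 4 terminates at degree 4.
Standard normalization (P_n(1) = 1): leading coefficient (2n)!/(2^n (n!)^2) = 40320/(16*576) = 35/8, so a_4 = 35/8. Work downward with a_k = (k+1)(k+2) a_{k+2} / ((k - 4)(k + 5)):
  a_2 = (3)(4)(35/8) / ((2 - 4)(2 + 5)) = (105/2)/(-14) = -15/4
  a_0 = (1)(2)(-15/4) / ((0 - 4)(0 + 5)) = (-15/2)/(-20) = 3/8
Hence P_4(x) = 35 x^4/8 - 15 x^2/4 + 3/8.

P_4(x); series = 35 x^4/8 - 15 x^2/4 + 3/8


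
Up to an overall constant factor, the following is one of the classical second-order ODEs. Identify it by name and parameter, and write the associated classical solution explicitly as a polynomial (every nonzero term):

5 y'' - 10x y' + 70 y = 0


All three coefficients share the factor 5; dividing through by 5 gives  y'' - 2x y' + 14 y = 0.
This matches the Hermite equation y'' - 2x y' + 2n y = 0 with 2n = 14, so n = 7; the polynomial solution is H_7(x).
With y = sum_k a_k x^k, matching x^k gives (k+2)(k+1) a_{k+2} = 2(k - n) a_k = 2(k - 7) a_k. The right side vanishes at k = 7, so the series with the parity of 7 terminates at degree 7.
Standard normalization: leading coefficient of H_n is 2^n, so a_7 = 2^7 = 128. Work downward with a_k = (k+1)(k+2) a_{k+2} / (2(k - n)):
  a_5 = (6)(7)(128) / (2(5 - 7)) = 5376/(-4) = -1344
  a_3 = (4)(5)(-1344) / (2(3 - 7)) = -26880/(-8) = 3360
  a_1 = (2)(3)(3360) / (2(1 - 7)) = 20160/(-12) = -1680
Hence H_7(x) = 128 x^7 - 1344 x^5 + 3360 x^3 - 1680 x.

H_7(x); series = 128 x^7 - 1344 x^5 + 3360 x^3 - 1680 x


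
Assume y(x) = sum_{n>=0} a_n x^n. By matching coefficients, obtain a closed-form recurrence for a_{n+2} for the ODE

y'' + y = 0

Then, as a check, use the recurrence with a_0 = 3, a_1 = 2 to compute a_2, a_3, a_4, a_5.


Substitute y = sum_n a_n x^n into y'' + (const) y = 0.
y''(x) = sum_{n>=0} (n+2)(n+1) a_{n+2} x^n.
The ODE becomes sum_n [(n+2)(n+1) a_{n+2} + 1 a_n] x^n = 0.
Setting each coefficient to zero gives the recurrence:
  (n+2)(n+1) a_{n+2} + 1 a_n = 0,
  a_{n+2} = -1 / ((n+1)(n+2)) a_n.

Check with a_0 = 3, a_1 = 2 (apply the recurrence for n = 0, 1, 2, 3): a_0 = 3, a_1 = 2, a_2 = -3/2, a_3 = -1/3, a_4 = 1/8, a_5 = 1/60.

a_{n+2} = -1/((n+1)(n+2)) * a_n; check: a_0 = 3, a_1 = 2, a_2 = -3/2, a_3 = -1/3, a_4 = 1/8, a_5 = 1/60


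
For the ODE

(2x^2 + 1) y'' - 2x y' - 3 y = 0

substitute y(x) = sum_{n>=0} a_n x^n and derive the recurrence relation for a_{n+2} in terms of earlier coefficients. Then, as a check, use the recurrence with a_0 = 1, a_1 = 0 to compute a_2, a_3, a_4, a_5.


Substitute y = sum_n a_n x^n.
(1 + 2 x^2) y'' contributes (n+2)(n+1) a_{n+2} + 2 n(n-1) a_n at x^n.
-2 x y'(x) contributes -2 n a_n at x^n.
-3 y(x) contributes -3 a_n at x^n.
Matching x^n: (n+2)(n+1) a_{n+2} + (2 n(n-1) - 2 n - 3) a_n = 0.
Thus a_{n+2} = (-2 n(n-1) + 2 n + 3) / ((n+1)(n+2)) * a_n.

Check with a_0 = 1, a_1 = 0 (apply the recurrence for n = 0, 1, 2, 3): a_0 = 1, a_1 = 0, a_2 = 3/2, a_3 = 0, a_4 = 3/8, a_5 = 0.

a_(n+2) = (-2 n(n-1) + 2 n + 3) / ((n+1)(n+2)) * a_n; check: a_0 = 1, a_1 = 0, a_2 = 3/2, a_3 = 0, a_4 = 3/8, a_5 = 0
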